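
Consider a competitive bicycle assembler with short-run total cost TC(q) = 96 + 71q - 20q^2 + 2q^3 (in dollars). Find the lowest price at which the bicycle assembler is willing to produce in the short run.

The shutdown price is the minimum of AVC. VC = 71q - 20q^2 + 2q^3, so AVC = 71 - 20q + 2q^2.
dAVC/dq = -20 + 4q = 0 gives q = 5. min AVC = 71 - 20·5 + 2·5^2 = 21.
So the shutdown price is $21.

$21 per unit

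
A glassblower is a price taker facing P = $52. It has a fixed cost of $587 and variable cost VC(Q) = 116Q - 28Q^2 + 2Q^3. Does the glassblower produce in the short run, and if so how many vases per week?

Produce at Q = 8

From TC, MC = TC'(Q) = 116 - 56Q + 6Q^2 and AVC = VC/Q = 116 - 28Q + 2Q^2.
AVC is minimized where dAVC/dQ = -28 + 4Q = 0, at Q = 7; min AVC = 116 - 28·7 + 2·7^2 = $18.
P = $52 exceeds min AVC = $18, so the firm stays open.
P = MC gives 64 - 56Q + 6Q^2 = 0, with roots 4/3 and 8. Take the larger (rising MC): Q* = 8.
Check: AVC at Q = 8 is $20 ≤ P, so revenue covers variable cost.
Profit = P·Q − TC = 52·8 − 747 = -$331, a loss, but smaller than the $587 fixed cost the firm would lose by shutting down.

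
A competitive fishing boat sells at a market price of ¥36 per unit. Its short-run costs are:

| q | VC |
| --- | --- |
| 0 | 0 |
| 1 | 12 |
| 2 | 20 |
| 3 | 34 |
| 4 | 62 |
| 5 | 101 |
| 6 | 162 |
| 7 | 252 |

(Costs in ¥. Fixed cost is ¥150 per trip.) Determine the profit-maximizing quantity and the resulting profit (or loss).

Tabulate TR − TC: q=0: -150; q=1: -126; q=2: -98; q=3: -76; q=4: -68; q=5: -71; q=6: -96; q=7: -150.
Profit is maximized at q = 4. AVC there is 62/4 = ¥15.50 ≤ P, so producing beats shutting down (which would give -¥150).

q = 4; profit = -¥68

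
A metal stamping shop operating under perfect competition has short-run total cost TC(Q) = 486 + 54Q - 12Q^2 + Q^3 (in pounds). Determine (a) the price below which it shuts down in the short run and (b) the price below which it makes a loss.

Shutdown price = £18; break-even price = £81

Shutdown price = min AVC. AVC = 54 - 12Q + Q^2, with vertex at Q = 6 and minimum £18.
ATC = 486/Q + 54 - 12Q + Q^2. Setting dATC/dQ = −486/Q^2 − 12 + 2Q = 0 gives Q = 9 (since 2·9^3 − 12·9^2 = 486).
min ATC = 486/9 + 54 − 12·9 + 9^2 = £81. That is the break-even price.
Between these two prices the firm operates at a loss; above £81 it earns a profit.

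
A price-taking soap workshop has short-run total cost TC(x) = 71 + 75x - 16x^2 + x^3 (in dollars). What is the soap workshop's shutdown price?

Short-run supply begins at min AVC. From VC = 75x - 16x^2 + x^3, AVC = 75 - 16x + x^2.
At the minimum of AVC, MC = AVC. MC = 75 - 32x + 3x^2; setting MC = AVC gives 2x^2 - 16x = 0, so x = 8. min AVC = 11.
For P < $11 the firm produces nothing.

$11 per unit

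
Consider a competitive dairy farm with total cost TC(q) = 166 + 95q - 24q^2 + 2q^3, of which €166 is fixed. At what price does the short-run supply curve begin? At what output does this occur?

€23 per unit, at q = 6

The firm shuts down when price falls below the minimum of average variable cost. AVC = VC/q = 95 - 24q + 2q^2.
At the minimum of AVC, MC = AVC. MC = 95 - 48q + 6q^2; setting MC = AVC gives 4q^2 - 24q = 0, so q = 6. min AVC = 23.
For P < €23 the firm produces nothing.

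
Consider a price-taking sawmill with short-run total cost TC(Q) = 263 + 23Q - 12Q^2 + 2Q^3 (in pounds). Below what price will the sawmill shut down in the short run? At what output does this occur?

£5 per unit, at Q = 3

Short-run supply begins at min AVC. From VC = 23Q - 12Q^2 + 2Q^3, AVC = 23 - 12Q + 2Q^2.
dAVC/dQ = -12 + 4Q = 0 gives Q = 3. min AVC = 23 - 12·3 + 2·3^2 = 5.
For P < £5 the firm produces nothing.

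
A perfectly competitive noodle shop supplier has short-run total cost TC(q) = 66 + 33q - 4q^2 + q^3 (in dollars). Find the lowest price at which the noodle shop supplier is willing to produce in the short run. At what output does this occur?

$29 per unit, at q = 2

Short-run supply begins at min AVC. From VC = 33q - 4q^2 + q^3, AVC = 33 - 4q + q^2.
At the minimum of AVC, MC = AVC. MC = 33 - 8q + 3q^2; setting MC = AVC gives 2q^2 - 4q = 0, so q = 2. min AVC = 29.
So the shutdown price is $29.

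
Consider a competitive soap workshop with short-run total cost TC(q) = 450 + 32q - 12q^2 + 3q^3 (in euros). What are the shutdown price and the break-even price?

AVC = 32 - 12q + 3q^2; minimized at q = 2, giving min AVC = €20. That is the shutdown price.
ATC = 450/q + 32 - 12q + 3q^2. Setting dATC/dq = −450/q^2 − 12 + 6q = 0 gives q = 5 (since 6·5^3 − 12·5^2 = 450).
min ATC = 450/5 + 32 − 12·5 + 3·5^2 = €137. That is the break-even price.
Between these two prices the firm operates at a loss; above €137 it earns a profit.

Shutdown price = €20; break-even price = €137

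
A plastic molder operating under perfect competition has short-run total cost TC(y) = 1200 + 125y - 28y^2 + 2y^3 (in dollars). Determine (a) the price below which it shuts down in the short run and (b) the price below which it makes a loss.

Shutdown price = $27; break-even price = $165

AVC = 125 - 28y + 2y^2; minimized at y = 7, giving min AVC = $27. That is the shutdown price.
ATC = 1200/y + 125 - 28y + 2y^2. Setting dATC/dy = −1200/y^2 − 28 + 4y = 0 gives y = 10 (since 4·10^3 − 28·10^2 = 1200).
min ATC = 1200/10 + 125 − 28·10 + 2·10^2 = $165. That is the break-even price.
Between these two prices the firm operates at a loss; above $165 it earns a profit.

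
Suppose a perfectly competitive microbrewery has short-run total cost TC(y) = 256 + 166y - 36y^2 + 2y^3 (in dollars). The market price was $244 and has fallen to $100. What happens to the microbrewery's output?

MC = 166 - 72y + 6y^2; the shutdown threshold is min AVC = $4 (at y = 9).
With P = $244 above the shutdown price, P = MC gives y = 13.
At P = $100 ≥ min AVC, set P = MC: y = 11. The firm stays open but cuts output.

Output falls from 13 to 11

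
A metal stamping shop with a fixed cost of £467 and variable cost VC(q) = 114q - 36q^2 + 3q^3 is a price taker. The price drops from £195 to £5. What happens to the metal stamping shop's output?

AVC = 114 - 36q + 3q^2, minimized at q = 6 where min AVC = £6. MC = 114 - 72q + 9q^2.
With P = £195 above the shutdown price, P = MC gives q = 9.
At P = £5 < min AVC = £6, price no longer covers variable cost at any output, so the firm shuts down: q = 0.

Output falls from 9 to 0 (the firm shuts down)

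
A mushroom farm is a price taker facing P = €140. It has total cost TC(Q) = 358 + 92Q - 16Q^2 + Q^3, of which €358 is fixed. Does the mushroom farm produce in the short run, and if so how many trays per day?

Produce at Q = 12

From TC, MC = TC'(Q) = 92 - 32Q + 3Q^2 and AVC = VC/Q = 92 - 16Q + Q^2.
The AVC parabola has its vertex at Q = 16/2 = 8, where AVC = 92 - 16·8 + 8^2 = €28.
Because €140 ≥ €28, revenue can cover variable cost; the firm operates.
P = MC gives -48 - 32Q + 3Q^2 = 0, with roots -4/3 and 12. Take the larger (rising MC): Q* = 12.
Check: AVC at Q = 12 is €44 ≤ P, so revenue covers variable cost.
Profit = P·Q − TC = 140·12 − 886 = €794.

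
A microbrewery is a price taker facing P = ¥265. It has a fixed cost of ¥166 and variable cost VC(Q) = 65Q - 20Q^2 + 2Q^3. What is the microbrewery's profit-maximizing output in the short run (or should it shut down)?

Strip out fixed cost: VC = 65Q - 20Q^2 + 2Q^3. Then AVC = 65 - 20Q + 2Q^2 and MC = 65 - 40Q + 6Q^2.
AVC hits its minimum where MC = AVC, at Q = 5, giving min AVC = 65 - 20·5 + 2·5^2 = ¥15.
Because ¥265 ≥ ¥15, revenue can cover variable cost; the firm operates.
Solving P = MC: -200 - 40Q + 6Q^2 = 0 ⇒ Q = -10/3 or 10. On the upward-sloping branch, Q* = 10.
Check: AVC at Q = 10 is ¥65 ≤ P, so revenue covers variable cost.
Profit = P·Q − TC = 265·10 − 816 = ¥1834.

Produce at Q = 10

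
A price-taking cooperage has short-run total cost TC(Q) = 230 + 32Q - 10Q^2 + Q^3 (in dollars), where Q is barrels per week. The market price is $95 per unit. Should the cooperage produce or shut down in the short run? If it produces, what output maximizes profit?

Strip out fixed cost: VC = 32Q - 10Q^2 + Q^3. Then AVC = 32 - 10Q + Q^2 and MC = 32 - 20Q + 3Q^2.
AVC is minimized where dAVC/dQ = -10 + 2Q = 0, at Q = 5; min AVC = 32 - 10·5 + 5^2 = $7.
Since P = $95 ≥ min AVC = $7, price covers variable cost and the firm should produce.
Set P = MC: 95 = 32 - 20Q + 3Q^2 → -63 - 20Q + 3Q^2 = 0. The roots are Q = -7/3 and Q = 9; the profit-maximizing output is on the rising part of MC, so Q* = 9.
Check: AVC at Q = 9 is $23 ≤ P, so revenue covers variable cost.
Profit = P·Q − TC = 95·9 − 437 = $418.

Produce at Q = 9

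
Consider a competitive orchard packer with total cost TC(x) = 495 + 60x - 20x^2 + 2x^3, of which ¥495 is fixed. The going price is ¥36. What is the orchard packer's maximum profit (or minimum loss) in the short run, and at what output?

AVC = 60 - 20x + 2x^2; min AVC = ¥10 at x = 5. Since P = ¥36 ≥ min AVC, the firm produces.
MC = 60 - 40x + 6x^2. Setting P = MC and taking the root on the rising branch gives x* = 6.
TR = 36·6 = 216. TC = 495 + 72 = 567. Profit = 216 − 567 = -¥351.
By producing, the firm covers all variable cost plus ¥144 of fixed cost; shutting down would lose the full ¥495.

Profit = -¥351 at x = 6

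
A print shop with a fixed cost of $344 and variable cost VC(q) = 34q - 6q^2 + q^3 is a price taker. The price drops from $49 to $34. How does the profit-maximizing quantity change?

MC = 34 - 12q + 3q^2; the shutdown threshold is min AVC = $25 (at q = 3).
With P = $49 above the shutdown price, P = MC gives q = 5.
At P = $34 ≥ min AVC, set P = MC: q = 4. The firm stays open but cuts output.

Output falls from 5 to 4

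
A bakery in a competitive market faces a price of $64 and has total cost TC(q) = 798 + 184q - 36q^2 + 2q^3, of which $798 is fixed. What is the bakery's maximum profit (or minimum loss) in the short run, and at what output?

Profit = -$398 at q = 10

AVC = 184 - 36q + 2q^2; min AVC = $22 at q = 9. Since P = $64 ≥ min AVC, the firm produces.
MC = 184 - 72q + 6q^2. Setting P = MC and taking the root on the rising branch gives q* = 10.
TR = 64·10 = 640. TC = 798 + 240 = 1038. Profit = 640 − 1038 = -$398.
That loss of $398 beats the $798 the firm would lose by shutting down; producing recovers $400 of fixed cost.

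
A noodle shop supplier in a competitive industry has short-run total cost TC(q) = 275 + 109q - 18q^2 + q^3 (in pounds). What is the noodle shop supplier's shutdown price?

Short-run supply begins at min AVC. From VC = 109q - 18q^2 + q^3, AVC = 109 - 18q + q^2.
At the minimum of AVC, MC = AVC. MC = 109 - 36q + 3q^2; setting MC = AVC gives 2q^2 - 18q = 0, so q = 9. min AVC = 28.
For P < £28 the firm produces nothing.

£28 per unit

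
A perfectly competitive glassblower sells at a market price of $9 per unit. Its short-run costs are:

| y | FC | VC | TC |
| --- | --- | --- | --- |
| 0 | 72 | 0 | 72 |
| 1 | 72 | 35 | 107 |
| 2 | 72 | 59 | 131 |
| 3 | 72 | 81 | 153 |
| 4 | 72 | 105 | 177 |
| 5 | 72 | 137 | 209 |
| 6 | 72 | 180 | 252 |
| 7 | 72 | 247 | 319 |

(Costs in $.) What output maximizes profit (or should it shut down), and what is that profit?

y = 0 (shut down); profit = -$72

Tabulate TR − TC: y=0: -72; y=1: -98; y=2: -113; y=3: -126; y=4: -141; y=5: -164; y=6: -198; y=7: -256.
Profit is highest at y = 0. Equivalently, the lowest AVC in the table is 105/4 ≈ $26.25 at y = 4, and P = $9 falls below it — price never covers variable cost, so the firm shuts down and loses only its fixed cost.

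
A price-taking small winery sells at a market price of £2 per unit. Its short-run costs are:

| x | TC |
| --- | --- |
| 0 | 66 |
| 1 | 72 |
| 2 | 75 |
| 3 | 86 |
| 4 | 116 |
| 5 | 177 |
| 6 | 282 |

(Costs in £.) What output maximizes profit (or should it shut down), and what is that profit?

x = 0 (shut down); profit = -£66

Profit at each row (π = 2x − TC): x=0: -66; x=1: -70; x=2: -71; x=3: -80; x=4: -108; x=5: -167; x=6: -270.
Profit is highest at x = 0. Equivalently, the lowest AVC in the table is 9/2 ≈ £4.50 at x = 2, and P = £2 falls below it — price never covers variable cost, so the firm shuts down and loses only its fixed cost.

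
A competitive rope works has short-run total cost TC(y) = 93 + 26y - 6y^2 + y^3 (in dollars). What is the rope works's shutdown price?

$17 per unit

The firm shuts down when price falls below the minimum of average variable cost. AVC = VC/y = 26 - 6y + y^2.
dAVC/dy = -6 + 2y = 0 gives y = 3. min AVC = 26 - 6·3 + 3^2 = 17.
The firm shuts down for any P below $17.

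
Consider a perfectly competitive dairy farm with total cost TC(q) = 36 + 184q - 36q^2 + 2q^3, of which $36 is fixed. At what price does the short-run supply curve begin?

The shutdown price is the minimum of AVC. VC = 184q - 36q^2 + 2q^3, so AVC = 184 - 36q + 2q^2.
At the minimum of AVC, MC = AVC. MC = 184 - 72q + 6q^2; setting MC = AVC gives 4q^2 - 36q = 0, so q = 9. min AVC = 22.
So the shutdown price is $22.

$22 per unit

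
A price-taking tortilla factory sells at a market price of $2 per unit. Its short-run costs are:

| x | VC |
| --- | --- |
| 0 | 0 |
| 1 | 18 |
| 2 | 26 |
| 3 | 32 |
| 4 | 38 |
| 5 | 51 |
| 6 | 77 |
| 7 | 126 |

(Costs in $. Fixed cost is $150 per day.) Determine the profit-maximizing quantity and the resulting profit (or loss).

x = 0 (shut down); profit = -$150

Profit at each row (π = 2x − TC): x=0: -150; x=1: -166; x=2: -172; x=3: -176; x=4: -180; x=5: -191; x=6: -215; x=7: -262.
Profit is highest at x = 0. Equivalently, the lowest AVC in the table is 38/4 ≈ $9.50 at x = 4, and P = $2 falls below it — price never covers variable cost, so the firm shuts down and loses only its fixed cost.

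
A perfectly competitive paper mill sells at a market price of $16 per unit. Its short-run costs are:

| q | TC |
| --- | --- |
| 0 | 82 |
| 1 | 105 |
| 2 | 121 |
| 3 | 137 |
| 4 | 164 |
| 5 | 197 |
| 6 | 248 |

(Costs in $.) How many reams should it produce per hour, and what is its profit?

Profit at each row (π = 16q − TC): q=0: -82; q=1: -89; q=2: -89; q=3: -89; q=4: -100; q=5: -117; q=6: -152.
Profit is highest at q = 0. Equivalently, the lowest AVC in the table is 55/3 ≈ $18.33 at q = 3, and P = $16 falls below it — price never covers variable cost, so the firm shuts down and loses only its fixed cost.

q = 0 (shut down); profit = -$82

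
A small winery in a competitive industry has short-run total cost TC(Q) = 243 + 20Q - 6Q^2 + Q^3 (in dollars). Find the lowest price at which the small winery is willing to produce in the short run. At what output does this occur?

Short-run supply begins at min AVC. From VC = 20Q - 6Q^2 + Q^3, AVC = 20 - 6Q + Q^2.
At the minimum of AVC, MC = AVC. MC = 20 - 12Q + 3Q^2; setting MC = AVC gives 2Q^2 - 6Q = 0, so Q = 3. min AVC = 11.
So the shutdown price is $11.

$11 per unit, at Q = 3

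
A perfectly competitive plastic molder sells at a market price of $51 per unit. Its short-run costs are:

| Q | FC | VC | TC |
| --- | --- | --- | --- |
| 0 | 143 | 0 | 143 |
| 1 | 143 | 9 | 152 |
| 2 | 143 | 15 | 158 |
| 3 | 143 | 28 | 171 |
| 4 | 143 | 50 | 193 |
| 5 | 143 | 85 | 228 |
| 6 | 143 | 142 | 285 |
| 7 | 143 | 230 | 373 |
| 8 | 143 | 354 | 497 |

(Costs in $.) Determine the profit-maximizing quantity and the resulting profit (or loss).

Tabulate TR − TC: Q=0: -143; Q=1: -101; Q=2: -56; Q=3: -18; Q=4: 11; Q=5: 27; Q=6: 21; Q=7: -16; Q=8: -89.
Profit is maximized at Q = 5. AVC there is 85/5 = $17 ≤ P, so producing beats shutting down (which would give -$143).

Q = 5; profit = $27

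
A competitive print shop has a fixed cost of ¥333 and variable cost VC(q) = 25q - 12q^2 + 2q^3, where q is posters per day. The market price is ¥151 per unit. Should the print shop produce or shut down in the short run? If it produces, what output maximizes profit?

Produce at q = 7

From TC, MC = TC'(q) = 25 - 24q + 6q^2 and AVC = VC/q = 25 - 12q + 2q^2.
The AVC parabola has its vertex at q = 12/4 = 3, where AVC = 25 - 12·3 + 2·3^2 = ¥7.
P = ¥151 exceeds min AVC = ¥7, so the firm stays open.
P = MC gives -126 - 24q + 6q^2 = 0, with roots -3 and 7. Take the larger (rising MC): q* = 7.
Check: AVC at q = 7 is ¥39 ≤ P, so revenue covers variable cost.
Profit = P·q − TC = 151·7 − 606 = ¥451.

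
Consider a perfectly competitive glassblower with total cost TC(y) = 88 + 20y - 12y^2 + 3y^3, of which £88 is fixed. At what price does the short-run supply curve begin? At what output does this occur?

The firm shuts down when price falls below the minimum of average variable cost. AVC = VC/y = 20 - 12y + 3y^2.
dAVC/dy = -12 + 6y = 0 gives y = 2. min AVC = 20 - 12·2 + 3·2^2 = 8.
So the shutdown price is £8.

£8 per unit, at y = 2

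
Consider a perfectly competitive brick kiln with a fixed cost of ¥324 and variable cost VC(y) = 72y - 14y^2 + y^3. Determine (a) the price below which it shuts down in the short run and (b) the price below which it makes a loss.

Shutdown price = ¥23; break-even price = ¥63

AVC = 72 - 14y + y^2; minimized at y = 7, giving min AVC = ¥23. That is the shutdown price.
ATC = 324/y + 72 - 14y + y^2. Setting dATC/dy = −324/y^2 − 14 + 2y = 0 gives y = 9 (since 2·9^3 − 14·9^2 = 324).
min ATC = 324/9 + 72 − 14·9 + 9^2 = ¥63. That is the break-even price.
For ¥23 ≤ P < ¥63 the firm produces at a loss; below ¥23 it shuts down.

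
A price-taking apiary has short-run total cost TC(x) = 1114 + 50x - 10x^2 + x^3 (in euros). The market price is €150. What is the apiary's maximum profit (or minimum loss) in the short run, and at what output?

AVC = 50 - 10x + x^2; min AVC = €25 at x = 5. Since P = €150 ≥ min AVC, the firm produces.
With MC = 50 - 20x + 3x^2, P = MC on the upward-sloping part at x* = 10.
TR = 150·10 = 1500. TC = 1114 + 500 = 1614. Profit = 1500 − 1614 = -€114.
Shutting down would mean losing the fixed cost of €1114, so operating at a loss of €114 is better by €1000.

Profit = -€114 at x = 10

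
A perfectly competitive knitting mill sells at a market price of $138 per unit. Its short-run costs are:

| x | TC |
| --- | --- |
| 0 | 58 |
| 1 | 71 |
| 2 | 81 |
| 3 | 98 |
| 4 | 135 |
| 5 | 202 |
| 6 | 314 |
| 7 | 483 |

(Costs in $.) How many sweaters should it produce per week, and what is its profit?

Profit at each row (π = 138x − TC): x=0: -58; x=1: 67; x=2: 195; x=3: 316; x=4: 417; x=5: 488; x=6: 514; x=7: 483.
Profit is maximized at x = 6. AVC there is 256/6 = $42.67 ≤ P, so producing beats shutting down (which would give -$58).

x = 6; profit = $514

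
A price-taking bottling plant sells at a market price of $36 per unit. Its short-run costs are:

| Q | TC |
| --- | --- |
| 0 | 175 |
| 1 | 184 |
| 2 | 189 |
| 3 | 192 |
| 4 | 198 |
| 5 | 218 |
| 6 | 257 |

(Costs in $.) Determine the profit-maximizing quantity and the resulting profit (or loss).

Profit at each row (π = 36Q − TC): Q=0: -175; Q=1: -148; Q=2: -117; Q=3: -84; Q=4: -54; Q=5: -38; Q=6: -41.
Profit is maximized at Q = 5. AVC there is 43/5 = $8.60 ≤ P, so producing beats shutting down (which would give -$175).

Q = 5; profit = -$38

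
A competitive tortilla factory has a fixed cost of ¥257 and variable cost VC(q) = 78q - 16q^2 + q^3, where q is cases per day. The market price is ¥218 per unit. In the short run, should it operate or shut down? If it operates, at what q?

From TC, MC = TC'(q) = 78 - 32q + 3q^2 and AVC = VC/q = 78 - 16q + q^2.
AVC hits its minimum where MC = AVC, at q = 8, giving min AVC = 78 - 16·8 + 8^2 = ¥14.
P = ¥218 exceeds min AVC = ¥14, so the firm stays open.
P = MC gives -140 - 32q + 3q^2 = 0, with roots -10/3 and 14. Take the larger (rising MC): q* = 14.
Check: AVC at q = 14 is ¥50 ≤ P, so revenue covers variable cost.
Profit = P·q − TC = 218·14 − 957 = ¥2095.

Produce at q = 14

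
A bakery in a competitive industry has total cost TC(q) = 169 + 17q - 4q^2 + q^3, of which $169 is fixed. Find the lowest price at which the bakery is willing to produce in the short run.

$13 per unit

The firm shuts down when price falls below the minimum of average variable cost. AVC = VC/q = 17 - 4q + q^2.
At the minimum of AVC, MC = AVC. MC = 17 - 8q + 3q^2; setting MC = AVC gives 2q^2 - 4q = 0, so q = 2. min AVC = 13.
So the shutdown price is $13.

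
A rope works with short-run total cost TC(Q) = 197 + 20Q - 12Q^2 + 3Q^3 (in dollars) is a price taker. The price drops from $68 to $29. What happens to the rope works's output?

AVC = 20 - 12Q + 3Q^2, minimized at Q = 2 where min AVC = $8. MC = 20 - 24Q + 9Q^2.
At P = $68 ≥ min AVC, set P = MC on the rising branch: Q = 4.
At P = $29 ≥ min AVC, set P = MC: Q = 3. The firm stays open but cuts output.

Output falls from 4 to 3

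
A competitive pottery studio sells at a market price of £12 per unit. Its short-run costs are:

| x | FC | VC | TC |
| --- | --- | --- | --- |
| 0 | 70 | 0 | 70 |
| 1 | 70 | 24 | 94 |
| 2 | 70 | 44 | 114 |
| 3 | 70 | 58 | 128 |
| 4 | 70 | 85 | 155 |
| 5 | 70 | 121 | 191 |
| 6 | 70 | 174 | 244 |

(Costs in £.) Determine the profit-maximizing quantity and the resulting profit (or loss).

x = 0 (shut down); profit = -£70

Compute π = P·x − TC at each output: x=0: -70; x=1: -82; x=2: -90; x=3: -92; x=4: -107; x=5: -131; x=6: -172.
Profit is highest at x = 0. Equivalently, the lowest AVC in the table is 58/3 ≈ £19.33 at x = 3, and P = £12 falls below it — price never covers variable cost, so the firm shuts down and loses only its fixed cost.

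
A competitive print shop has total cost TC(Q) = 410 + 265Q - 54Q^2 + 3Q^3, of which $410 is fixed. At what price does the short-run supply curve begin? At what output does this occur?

$22 per unit, at Q = 9

Short-run supply begins at min AVC. From VC = 265Q - 54Q^2 + 3Q^3, AVC = 265 - 54Q + 3Q^2.
dAVC/dQ = -54 + 6Q = 0 gives Q = 9. min AVC = 265 - 54·9 + 3·9^2 = 22.
For P < $22 the firm produces nothing.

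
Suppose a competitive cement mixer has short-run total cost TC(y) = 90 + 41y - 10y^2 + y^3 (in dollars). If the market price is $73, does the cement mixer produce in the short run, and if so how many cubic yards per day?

Strip out fixed cost: VC = 41y - 10y^2 + y^3. Then AVC = 41 - 10y + y^2 and MC = 41 - 20y + 3y^2.
AVC hits its minimum where MC = AVC, at y = 5, giving min AVC = 41 - 10·5 + 5^2 = $16.
Since P = $73 ≥ min AVC = $16, price covers variable cost and the firm should produce.
Solving P = MC: -32 - 20y + 3y^2 = 0 ⇒ y = -4/3 or 8. On the upward-sloping branch, y* = 8.
Check: AVC at y = 8 is $25 ≤ P, so revenue covers variable cost.
Profit = P·y − TC = 73·8 − 290 = $294.

Produce at y = 8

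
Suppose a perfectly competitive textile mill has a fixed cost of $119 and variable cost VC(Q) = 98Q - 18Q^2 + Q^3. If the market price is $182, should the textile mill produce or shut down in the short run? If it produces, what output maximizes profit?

Produce at Q = 14

Variable cost is VC = 98Q - 18Q^2 + Q^3, so AVC = VC/Q = 98 - 18Q + Q^2 and MC = dTC/dQ = 98 - 36Q + 3Q^2.
AVC hits its minimum where MC = AVC, at Q = 9, giving min AVC = 98 - 18·9 + 9^2 = $17.
Because $182 ≥ $17, revenue can cover variable cost; the firm operates.
P = MC gives -84 - 36Q + 3Q^2 = 0, with roots -2 and 14. Take the larger (rising MC): Q* = 14.
Check: AVC at Q = 14 is $42 ≤ P, so revenue covers variable cost.
Profit = P·Q − TC = 182·14 − 707 = $1841.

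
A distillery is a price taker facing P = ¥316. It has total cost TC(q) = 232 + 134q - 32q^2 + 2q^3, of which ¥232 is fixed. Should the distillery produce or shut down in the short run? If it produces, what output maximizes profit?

Strip out fixed cost: VC = 134q - 32q^2 + 2q^3. Then AVC = 134 - 32q + 2q^2 and MC = 134 - 64q + 6q^2.
AVC is minimized where dAVC/dq = -32 + 4q = 0, at q = 8; min AVC = 134 - 32·8 + 2·8^2 = ¥6.
Because ¥316 ≥ ¥6, revenue can cover variable cost; the firm operates.
Solving P = MC: -182 - 64q + 6q^2 = 0 ⇒ q = -7/3 or 13. On the upward-sloping branch, q* = 13.
Check: AVC at q = 13 is ¥56 ≤ P, so revenue covers variable cost.
Profit = P·q − TC = 316·13 − 960 = ¥3148.

Produce at q = 13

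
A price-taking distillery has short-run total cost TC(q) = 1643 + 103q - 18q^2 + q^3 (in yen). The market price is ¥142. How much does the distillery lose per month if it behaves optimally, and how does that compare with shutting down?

Profit = -¥291 at q = 13

AVC = 103 - 18q + q^2 has its minimum ¥22 at q = 9; price ¥142 clears that bar, so the firm operates.
With MC = 103 - 36q + 3q^2, P = MC on the upward-sloping part at q* = 13.
TR = 142·13 = 1846. TC = 1643 + 494 = 2137. Profit = 1846 − 2137 = -¥291.
That loss of ¥291 beats the ¥1643 the firm would lose by shutting down; producing recovers ¥1352 of fixed cost.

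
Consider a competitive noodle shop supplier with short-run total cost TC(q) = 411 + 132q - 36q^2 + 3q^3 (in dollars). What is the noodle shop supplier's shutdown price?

Short-run supply begins at min AVC. From VC = 132q - 36q^2 + 3q^3, AVC = 132 - 36q + 3q^2.
dAVC/dq = -36 + 6q = 0 gives q = 6. min AVC = 132 - 36·6 + 3·6^2 = 24.
The firm shuts down for any P below $24.

$24 per unit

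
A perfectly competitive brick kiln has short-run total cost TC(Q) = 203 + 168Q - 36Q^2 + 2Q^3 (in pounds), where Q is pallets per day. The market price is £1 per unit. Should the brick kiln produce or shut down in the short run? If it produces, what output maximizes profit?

Shut down

Variable cost is VC = 168Q - 36Q^2 + 2Q^3, so AVC = VC/Q = 168 - 36Q + 2Q^2 and MC = dTC/dQ = 168 - 72Q + 6Q^2.
The AVC parabola has its vertex at Q = 36/4 = 9, where AVC = 168 - 36·9 + 2·9^2 = £6.
With P < min AVC (£1 < £6), every unit sold adds to the loss.
Shutting down limits the loss to fixed cost, £203.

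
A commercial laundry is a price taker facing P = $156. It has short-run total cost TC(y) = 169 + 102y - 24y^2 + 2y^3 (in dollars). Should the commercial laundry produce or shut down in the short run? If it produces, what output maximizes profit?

Produce at y = 9

Variable cost is VC = 102y - 24y^2 + 2y^3, so AVC = VC/y = 102 - 24y + 2y^2 and MC = dTC/dy = 102 - 48y + 6y^2.
The AVC parabola has its vertex at y = 24/4 = 6, where AVC = 102 - 24·6 + 2·6^2 = $30.
Because $156 ≥ $30, revenue can cover variable cost; the firm operates.
P = MC gives -54 - 48y + 6y^2 = 0, with roots -1 and 9. Take the larger (rising MC): y* = 9.
Check: AVC at y = 9 is $48 ≤ P, so revenue covers variable cost.
Profit = P·y − TC = 156·9 − 601 = $803.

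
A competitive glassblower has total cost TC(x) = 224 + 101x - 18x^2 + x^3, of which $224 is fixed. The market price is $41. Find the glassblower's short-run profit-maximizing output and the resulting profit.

Profit = -$24 at x = 10

AVC = 101 - 18x + x^2 has its minimum $20 at x = 9; price $41 clears that bar, so the firm operates.
MC = 101 - 36x + 3x^2. Setting P = MC and taking the root on the rising branch gives x* = 10.
TR = 41·10 = 410. TC = 224 + 210 = 434. Profit = 410 − 434 = -$24.
Shutting down would mean losing the fixed cost of $224, so operating at a loss of $24 is better by $200.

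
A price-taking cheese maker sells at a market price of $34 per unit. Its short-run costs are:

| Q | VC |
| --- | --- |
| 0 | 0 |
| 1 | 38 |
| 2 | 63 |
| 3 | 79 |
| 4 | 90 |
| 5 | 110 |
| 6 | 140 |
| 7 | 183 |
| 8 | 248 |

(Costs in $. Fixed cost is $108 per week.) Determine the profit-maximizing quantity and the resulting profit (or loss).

Tabulate TR − TC: Q=0: -108; Q=1: -112; Q=2: -103; Q=3: -85; Q=4: -62; Q=5: -48; Q=6: -44; Q=7: -53; Q=8: -84.
Profit is maximized at Q = 6. AVC there is 140/6 = $23.33 ≤ P, so producing beats shutting down (which would give -$108).

Q = 6; profit = -$44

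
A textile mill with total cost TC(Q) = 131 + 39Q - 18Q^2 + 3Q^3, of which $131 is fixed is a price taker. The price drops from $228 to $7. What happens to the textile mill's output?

Output falls from 7 to 0 (the firm shuts down)

MC = 39 - 36Q + 9Q^2; the shutdown threshold is min AVC = $12 (at Q = 3).
At P = $228 ≥ min AVC, set P = MC on the rising branch: Q = 7.
At P = $7 < min AVC = $12, price no longer covers variable cost at any output, so the firm shuts down: Q = 0.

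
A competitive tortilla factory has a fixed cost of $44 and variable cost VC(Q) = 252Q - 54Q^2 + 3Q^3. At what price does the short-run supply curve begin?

Short-run supply begins at min AVC. From VC = 252Q - 54Q^2 + 3Q^3, AVC = 252 - 54Q + 3Q^2.
At the minimum of AVC, MC = AVC. MC = 252 - 108Q + 9Q^2; setting MC = AVC gives 6Q^2 - 54Q = 0, so Q = 9. min AVC = 9.
For P < $9 the firm produces nothing.

$9 per unit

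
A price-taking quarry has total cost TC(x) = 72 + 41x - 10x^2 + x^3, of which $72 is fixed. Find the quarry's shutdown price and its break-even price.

AVC = 41 - 10x + x^2; minimized at x = 5, giving min AVC = $16. That is the shutdown price.
ATC = 72/x + 41 - 10x + x^2. Setting dATC/dx = −72/x^2 − 10 + 2x = 0 gives x = 6 (since 2·6^3 − 10·6^2 = 72).
min ATC = 72/6 + 41 − 10·6 + 6^2 = $29. That is the break-even price.
Between these two prices the firm operates at a loss; above $29 it earns a profit.

Shutdown price = $16; break-even price = $29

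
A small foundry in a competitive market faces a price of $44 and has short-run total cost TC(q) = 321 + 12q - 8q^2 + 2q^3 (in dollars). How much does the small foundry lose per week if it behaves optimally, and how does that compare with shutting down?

AVC = 12 - 8q + 2q^2; min AVC = $4 at q = 2. Since P = $44 ≥ min AVC, the firm produces.
With MC = 12 - 16q + 6q^2, P = MC on the upward-sloping part at q* = 4.
TR = 44·4 = 176. TC = 321 + 48 = 369. Profit = 176 − 369 = -$193.
By producing, the firm covers all variable cost plus $128 of fixed cost; shutting down would lose the full $321.

Profit = -$193 at q = 4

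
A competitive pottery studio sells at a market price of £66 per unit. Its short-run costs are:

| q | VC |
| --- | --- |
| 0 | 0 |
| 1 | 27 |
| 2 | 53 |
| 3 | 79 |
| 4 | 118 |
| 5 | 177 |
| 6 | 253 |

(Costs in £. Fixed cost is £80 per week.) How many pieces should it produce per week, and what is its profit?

Profit at each row (π = 66q − TC): q=0: -80; q=1: -41; q=2: -1; q=3: 39; q=4: 66; q=5: 73; q=6: 63.
Profit is maximized at q = 5. AVC there is 177/5 = £35.40 ≤ P, so producing beats shutting down (which would give -£80).

q = 5; profit = £73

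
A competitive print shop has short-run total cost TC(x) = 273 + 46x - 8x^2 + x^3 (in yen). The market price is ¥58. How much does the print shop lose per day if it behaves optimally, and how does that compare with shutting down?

Profit = -¥129 at x = 6

AVC = 46 - 8x + x^2 has its minimum ¥30 at x = 4; price ¥58 clears that bar, so the firm operates.
MC = 46 - 16x + 3x^2. Setting P = MC and taking the root on the rising branch gives x* = 6.
TR = 58·6 = 348. TC = 273 + 204 = 477. Profit = 348 − 477 = -¥129.
Shutting down would mean losing the fixed cost of ¥273, so operating at a loss of ¥129 is better by ¥144.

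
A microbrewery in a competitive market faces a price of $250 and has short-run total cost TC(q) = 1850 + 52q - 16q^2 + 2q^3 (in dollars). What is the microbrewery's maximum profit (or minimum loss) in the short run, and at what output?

AVC = 52 - 16q + 2q^2 has its minimum $20 at q = 4; price $250 clears that bar, so the firm operates.
MC = 52 - 32q + 6q^2. Setting P = MC and taking the root on the rising branch gives q* = 9.
TR = 250·9 = 2250. TC = 1850 + 630 = 2480. Profit = 2250 − 2480 = -$230.
That loss of $230 beats the $1850 the firm would lose by shutting down; producing recovers $1620 of fixed cost.

Profit = -$230 at q = 9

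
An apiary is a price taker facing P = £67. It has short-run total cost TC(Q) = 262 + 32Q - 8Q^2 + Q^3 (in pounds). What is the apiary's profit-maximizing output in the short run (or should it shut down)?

Produce at Q = 7

Strip out fixed cost: VC = 32Q - 8Q^2 + Q^3. Then AVC = 32 - 8Q + Q^2 and MC = 32 - 16Q + 3Q^2.
The AVC parabola has its vertex at Q = 8/2 = 4, where AVC = 32 - 8·4 + 4^2 = £16.
P = £67 exceeds min AVC = £16, so the firm stays open.
Solving P = MC: -35 - 16Q + 3Q^2 = 0 ⇒ Q = -5/3 or 7. On the upward-sloping branch, Q* = 7.
Check: AVC at Q = 7 is £25 ≤ P, so revenue covers variable cost.
Profit = P·Q − TC = 67·7 − 437 = £32.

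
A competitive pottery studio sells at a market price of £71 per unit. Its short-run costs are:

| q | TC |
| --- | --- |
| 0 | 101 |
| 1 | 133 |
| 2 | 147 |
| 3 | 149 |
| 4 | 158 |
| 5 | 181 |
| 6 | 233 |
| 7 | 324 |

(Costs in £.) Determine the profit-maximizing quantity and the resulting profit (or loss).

q = 6; profit = £193

Tabulate TR − TC: q=0: -101; q=1: -62; q=2: -5; q=3: 64; q=4: 126; q=5: 174; q=6: 193; q=7: 173.
Profit is maximized at q = 6. AVC there is 132/6 = £22 ≤ P, so producing beats shutting down (which would give -£101).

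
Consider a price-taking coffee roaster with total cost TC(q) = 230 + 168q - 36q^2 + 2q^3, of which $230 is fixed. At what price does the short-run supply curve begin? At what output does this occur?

$6 per unit, at q = 9

The shutdown price is the minimum of AVC. VC = 168q - 36q^2 + 2q^3, so AVC = 168 - 36q + 2q^2.
dAVC/dq = -36 + 4q = 0 gives q = 9. min AVC = 168 - 36·9 + 2·9^2 = 6.
So the shutdown price is $6.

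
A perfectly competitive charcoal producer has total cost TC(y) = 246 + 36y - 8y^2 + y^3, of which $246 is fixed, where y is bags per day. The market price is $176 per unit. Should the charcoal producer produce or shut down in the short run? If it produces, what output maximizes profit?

Produce at y = 10

Variable cost is VC = 36y - 8y^2 + y^3, so AVC = VC/y = 36 - 8y + y^2 and MC = dTC/dy = 36 - 16y + 3y^2.
AVC hits its minimum where MC = AVC, at y = 4, giving min AVC = 36 - 8·4 + 4^2 = $20.
P = $176 exceeds min AVC = $20, so the firm stays open.
P = MC gives -140 - 16y + 3y^2 = 0, with roots -14/3 and 10. Take the larger (rising MC): y* = 10.
Check: AVC at y = 10 is $56 ≤ P, so revenue covers variable cost.
Profit = P·y − TC = 176·10 − 806 = $954.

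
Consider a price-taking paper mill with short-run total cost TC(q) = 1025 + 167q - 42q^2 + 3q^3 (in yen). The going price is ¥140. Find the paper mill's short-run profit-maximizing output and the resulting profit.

AVC = 167 - 42q + 3q^2 has its minimum ¥20 at q = 7; price ¥140 clears that bar, so the firm operates.
With MC = 167 - 84q + 9q^2, P = MC on the upward-sloping part at q* = 9.
TR = 140·9 = 1260. TC = 1025 + 288 = 1313. Profit = 1260 − 1313 = -¥53.
Shutting down would mean losing the fixed cost of ¥1025, so operating at a loss of ¥53 is better by ¥972.

Profit = -¥53 at q = 9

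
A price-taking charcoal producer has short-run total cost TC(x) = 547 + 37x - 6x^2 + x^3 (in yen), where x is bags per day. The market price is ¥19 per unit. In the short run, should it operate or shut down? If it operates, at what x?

Variable cost is VC = 37x - 6x^2 + x^3, so AVC = VC/x = 37 - 6x + x^2 and MC = dTC/dx = 37 - 12x + 3x^2.
AVC hits its minimum where MC = AVC, at x = 3, giving min AVC = 37 - 6·3 + 3^2 = ¥28.
P = ¥19 lies below min AVC = ¥28; no output level covers variable cost.
Best response: produce nothing and absorb the ¥547 fixed cost.

Shut down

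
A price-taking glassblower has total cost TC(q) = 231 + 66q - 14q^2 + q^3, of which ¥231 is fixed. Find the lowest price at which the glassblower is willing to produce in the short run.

Short-run supply begins at min AVC. From VC = 66q - 14q^2 + q^3, AVC = 66 - 14q + q^2.
dAVC/dq = -14 + 2q = 0 gives q = 7. min AVC = 66 - 14·7 + 7^2 = 17.
So the shutdown price is ¥17.

¥17 per unit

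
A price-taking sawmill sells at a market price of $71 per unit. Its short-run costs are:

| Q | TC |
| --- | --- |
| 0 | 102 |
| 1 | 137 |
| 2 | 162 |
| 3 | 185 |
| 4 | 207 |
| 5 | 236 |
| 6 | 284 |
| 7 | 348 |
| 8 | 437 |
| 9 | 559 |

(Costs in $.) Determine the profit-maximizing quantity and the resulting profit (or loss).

Q = 7; profit = $149

Tabulate TR − TC: Q=0: -102; Q=1: -66; Q=2: -20; Q=3: 28; Q=4: 77; Q=5: 119; Q=6: 142; Q=7: 149; Q=8: 131; Q=9: 80.
Profit is maximized at Q = 7. AVC there is 246/7 = $35.14 ≤ P, so producing beats shutting down (which would give -$102).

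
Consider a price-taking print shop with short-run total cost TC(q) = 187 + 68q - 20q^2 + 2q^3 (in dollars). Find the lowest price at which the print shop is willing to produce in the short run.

The shutdown price is the minimum of AVC. VC = 68q - 20q^2 + 2q^3, so AVC = 68 - 20q + 2q^2.
dAVC/dq = -20 + 4q = 0 gives q = 5. min AVC = 68 - 20·5 + 2·5^2 = 18.
So the shutdown price is $18.

$18 per unit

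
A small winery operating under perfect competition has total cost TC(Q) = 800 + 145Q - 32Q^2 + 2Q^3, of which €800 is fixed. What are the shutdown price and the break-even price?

Shutdown price = €17; break-even price = €105

AVC = 145 - 32Q + 2Q^2; minimized at Q = 8, giving min AVC = €17. That is the shutdown price.
ATC = 800/Q + 145 - 32Q + 2Q^2. Setting dATC/dQ = −800/Q^2 − 32 + 4Q = 0 gives Q = 10 (since 4·10^3 − 32·10^2 = 800).
min ATC = 800/10 + 145 − 32·10 + 2·10^2 = €105. That is the break-even price.
For €17 ≤ P < €105 the firm produces at a loss; below €17 it shuts down.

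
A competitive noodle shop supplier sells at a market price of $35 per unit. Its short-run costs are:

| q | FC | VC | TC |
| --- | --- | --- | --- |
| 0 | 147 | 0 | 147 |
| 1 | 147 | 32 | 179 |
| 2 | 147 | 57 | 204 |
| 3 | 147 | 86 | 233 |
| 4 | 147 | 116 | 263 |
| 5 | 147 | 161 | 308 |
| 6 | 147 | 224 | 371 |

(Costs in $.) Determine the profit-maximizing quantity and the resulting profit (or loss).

q = 4; profit = -$123

Profit at each row (π = 35q − TC): q=0: -147; q=1: -144; q=2: -134; q=3: -128; q=4: -123; q=5: -133; q=6: -161.
Profit is maximized at q = 4. AVC there is 116/4 = $29 ≤ P, so producing beats shutting down (which would give -$147).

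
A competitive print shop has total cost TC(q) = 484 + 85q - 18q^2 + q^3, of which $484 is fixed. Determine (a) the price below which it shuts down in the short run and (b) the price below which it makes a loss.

Shutdown price = $4; break-even price = $52

Shutdown price = min AVC. AVC = 85 - 18q + q^2, with vertex at q = 9 and minimum $4.
ATC = 484/q + 85 - 18q + q^2. Setting dATC/dq = −484/q^2 − 18 + 2q = 0 gives q = 11 (since 2·11^3 − 18·11^2 = 484).
min ATC = 484/11 + 85 − 18·11 + 11^2 = $52. That is the break-even price.
Between these two prices the firm operates at a loss; above $52 it earns a profit.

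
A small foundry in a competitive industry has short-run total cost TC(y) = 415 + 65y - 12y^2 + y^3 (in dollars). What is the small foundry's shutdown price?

$29 per unit

The firm shuts down when price falls below the minimum of average variable cost. AVC = VC/y = 65 - 12y + y^2.
dAVC/dy = -12 + 2y = 0 gives y = 6. min AVC = 65 - 12·6 + 6^2 = 29.
The firm shuts down for any P below $29.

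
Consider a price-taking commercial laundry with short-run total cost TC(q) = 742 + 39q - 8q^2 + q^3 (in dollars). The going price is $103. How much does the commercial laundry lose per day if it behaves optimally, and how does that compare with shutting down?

Profit = -$230 at q = 8

AVC = 39 - 8q + q^2; min AVC = $23 at q = 4. Since P = $103 ≥ min AVC, the firm produces.
MC = 39 - 16q + 3q^2. Setting P = MC and taking the root on the rising branch gives q* = 8.
TR = 103·8 = 824. TC = 742 + 312 = 1054. Profit = 824 − 1054 = -$230.
That loss of $230 beats the $742 the firm would lose by shutting down; producing recovers $512 of fixed cost.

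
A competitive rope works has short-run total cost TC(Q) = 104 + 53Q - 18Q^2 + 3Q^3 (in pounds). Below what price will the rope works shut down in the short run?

The shutdown price is the minimum of AVC. VC = 53Q - 18Q^2 + 3Q^3, so AVC = 53 - 18Q + 3Q^2.
dAVC/dQ = -18 + 6Q = 0 gives Q = 3. min AVC = 53 - 18·3 + 3·3^2 = 26.
For P < £26 the firm produces nothing.

£26 per unit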